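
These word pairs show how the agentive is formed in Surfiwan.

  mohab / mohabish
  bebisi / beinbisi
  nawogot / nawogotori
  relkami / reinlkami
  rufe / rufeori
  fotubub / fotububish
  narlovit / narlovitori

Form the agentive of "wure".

relkami and narlovit both have last vowel 'i' yet inflect differently (reinlkami, narlovitori), so the last vowel is not what conditions the rule; the final letter is.
"wure" ends in -e. The one such stem in the data (rufe → rufeori) adds -ori, so the same rule applies.
The other patterns: stems ending in -i insert -in- after the first vowel; stems ending in -b add -ish.
So wure → wureori.

wureori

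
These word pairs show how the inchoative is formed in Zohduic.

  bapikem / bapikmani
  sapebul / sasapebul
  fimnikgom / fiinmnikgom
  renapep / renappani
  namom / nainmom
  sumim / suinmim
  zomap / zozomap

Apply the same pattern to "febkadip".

feinbkadip

bapikem and fimnikgom both end in -m yet inflect differently (bapikmani, fiinmnikgom), so the final letter is not what conditions the rule; the last vowel is.
"febkadip" has last vowel 'i'. The one such stem in the data (sumim → suinmim) inserts -in- after the first vowel (as do fimnikgom, namom), so the same rule applies.
So febkadip → feinbkadip.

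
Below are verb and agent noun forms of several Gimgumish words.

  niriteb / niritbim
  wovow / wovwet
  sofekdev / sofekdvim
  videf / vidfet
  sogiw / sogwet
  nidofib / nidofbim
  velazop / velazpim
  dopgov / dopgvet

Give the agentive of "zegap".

zegpet

dopgov and sofekdev both end in -v yet inflect differently (dopgvet, sofekdvim), so the final letter is not what conditions the rule; the number of vowels is.
"zegap" has 2 vowels. The stems with 2 vowels (videf → vidfet, dopgov → dopgvet, wovow → wovwet) delete the last vowel and add -et.
So zegap → zegpet.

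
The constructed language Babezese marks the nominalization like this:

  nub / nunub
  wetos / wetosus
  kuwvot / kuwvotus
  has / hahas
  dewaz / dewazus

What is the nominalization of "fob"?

wetos and has both end in -s yet inflect differently (wetosus, hahas), so the final letter is not what conditions the rule; the number of vowels is.
"fob" has 1 vowel. The stems with 1 vowel (nub → nunub, has → hahas) repeat the first consonant+vowel as a prefix.
So fob → fofob.

fofob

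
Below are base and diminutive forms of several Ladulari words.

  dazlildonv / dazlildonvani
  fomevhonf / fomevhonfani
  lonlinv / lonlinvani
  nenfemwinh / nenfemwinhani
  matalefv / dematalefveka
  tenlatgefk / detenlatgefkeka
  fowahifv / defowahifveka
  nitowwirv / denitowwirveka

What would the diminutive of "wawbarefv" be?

"wawbarefv" has second-to-last letter 'f'. The stems whose second-to-last letter is 'f' (matalefv → dematalefveka, tenlatgefk → detenlatgefkeka, fowahifv → defowahifveka) add de- … -eka around the stem.
So wawbarefv → dewawbarefveka.

dewawbarefveka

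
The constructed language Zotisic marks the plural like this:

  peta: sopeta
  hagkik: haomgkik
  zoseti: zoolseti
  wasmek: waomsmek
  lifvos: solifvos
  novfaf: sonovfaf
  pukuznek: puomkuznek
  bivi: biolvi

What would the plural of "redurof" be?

soredurof

"redurof" ends in -f. The one such stem in the data (novfaf → sonovfaf) adds the prefix so-, so the same rule applies.
So redurof → soredurof.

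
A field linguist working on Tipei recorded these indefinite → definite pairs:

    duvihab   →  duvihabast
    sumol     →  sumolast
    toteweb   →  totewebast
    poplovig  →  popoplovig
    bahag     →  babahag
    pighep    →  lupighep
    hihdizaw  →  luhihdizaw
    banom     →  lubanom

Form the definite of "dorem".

ludorem

"dorem" ends in -m. The one such stem in the data (banom → lubanom) adds the prefix lu-, so the same rule applies.
The other patterns: stems ending in -b or -l add -ast; stems ending in -g repeat the first consonant+vowel as a prefix.
So dorem → ludorem.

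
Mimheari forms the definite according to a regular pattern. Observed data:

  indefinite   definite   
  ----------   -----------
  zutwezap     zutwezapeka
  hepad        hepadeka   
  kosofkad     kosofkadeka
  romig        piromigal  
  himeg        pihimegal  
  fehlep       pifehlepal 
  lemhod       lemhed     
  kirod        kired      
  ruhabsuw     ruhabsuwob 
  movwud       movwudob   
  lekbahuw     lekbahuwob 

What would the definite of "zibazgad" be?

"zibazgad" has last vowel 'a'. The stems whose last vowel is 'a' (zutwezap → zutwezapeka, hepad → hepadeka, kosofkad → kosofkadeka) add -eka.
So zibazgad → zibazgadeka.

zibazgadeka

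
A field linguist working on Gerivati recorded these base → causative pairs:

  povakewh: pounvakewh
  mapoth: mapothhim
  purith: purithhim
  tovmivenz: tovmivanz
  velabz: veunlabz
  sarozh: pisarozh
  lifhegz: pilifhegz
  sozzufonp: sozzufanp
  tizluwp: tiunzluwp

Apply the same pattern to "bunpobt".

"bunpobt" has second-to-last letter 'b'. The one such stem in the data (velabz → veunlabz) inserts -un- after the first vowel (as do povakewh, tizluwp), so the same rule applies.
The other patterns: stems whose second-to-last letter is 'n' change the last vowel to 'a'; stems whose second-to-last letter is 't' double the final consonant and add -im; stems whose second-to-last letter is 'g' or 'z' add the prefix pi-.
So bunpobt → buunnpobt.

buunnpobt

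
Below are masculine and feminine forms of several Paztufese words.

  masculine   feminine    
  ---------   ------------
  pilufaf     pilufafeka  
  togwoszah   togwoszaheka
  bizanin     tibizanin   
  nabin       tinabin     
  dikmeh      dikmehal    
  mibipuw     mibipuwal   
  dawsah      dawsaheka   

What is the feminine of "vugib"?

tivugib

"vugib" has last vowel 'i'. The stems whose last vowel is 'i' (nabin → tinabin, bizanin → tibizanin) add the prefix ti-.
The other patterns: stems whose last vowel is 'a' add -eka; stems whose last vowel is 'e' or 'u' add -al.
So vugib → tivugib.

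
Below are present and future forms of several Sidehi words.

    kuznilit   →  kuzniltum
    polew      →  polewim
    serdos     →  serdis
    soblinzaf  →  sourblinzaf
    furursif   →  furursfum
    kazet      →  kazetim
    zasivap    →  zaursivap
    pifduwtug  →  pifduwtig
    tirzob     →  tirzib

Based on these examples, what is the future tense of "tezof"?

tezif

soblinzaf and furursif both end in -f yet inflect differently (sourblinzaf, furursfum), so the final letter is not what conditions the rule; the last vowel is.
"tezof" has last vowel 'o'. The stems whose last vowel is 'o' (tirzob → tirzib, serdos → serdis) change the last vowel to 'i'.
So tezof → tezif.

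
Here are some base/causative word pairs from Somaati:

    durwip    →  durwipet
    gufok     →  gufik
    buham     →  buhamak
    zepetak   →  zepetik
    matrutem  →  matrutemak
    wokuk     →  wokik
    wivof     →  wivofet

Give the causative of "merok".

buham and zepetak both have last vowel 'a' yet inflect differently (buhamak, zepetik), so the last vowel is not what conditions the rule; the final letter is.
"merok" ends in -k. The stems ending in -k (wokuk → wokik, zepetak → zepetik, gufok → gufik) change the last vowel to 'i'.
The other patterns: stems ending in -m add -ak; stems ending in -f or -p add -et.
So merok → merik.

merik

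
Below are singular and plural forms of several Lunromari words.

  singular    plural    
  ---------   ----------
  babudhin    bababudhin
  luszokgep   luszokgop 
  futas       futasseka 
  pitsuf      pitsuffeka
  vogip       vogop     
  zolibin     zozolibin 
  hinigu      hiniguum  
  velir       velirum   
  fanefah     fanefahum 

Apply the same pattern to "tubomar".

tubomarum

vogip and zolibin both have last vowel 'i' yet inflect differently (vogop, zozolibin), so the last vowel is not what conditions the rule; the final letter is.
"tubomar" ends in -r. The one such stem in the data (velir → velirum) adds -um, so the same rule applies.
The other patterns: stems ending in -p change the last vowel to 'o'; stems ending in -f or -s double the final consonant and add -eka; stems ending in -n repeat the first consonant+vowel as a prefix.
So tubomar → tubomarum.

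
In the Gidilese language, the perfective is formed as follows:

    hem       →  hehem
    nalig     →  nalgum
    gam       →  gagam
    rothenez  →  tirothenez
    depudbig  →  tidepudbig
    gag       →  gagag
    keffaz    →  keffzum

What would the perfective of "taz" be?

tataz

gag and nalig both end in -g yet inflect differently (gagag, nalgum), so the final letter is not what conditions the rule; the number of vowels is.
"taz" has 1 vowel. The stems with 1 vowel (gag → gagag, gam → gagam, hem → hehem) repeat the first consonant+vowel as a prefix.
The other patterns: stems with 2 vowels delete the last vowel and add -um; stems with 3 vowels add the prefix ti-.
So taz → tataz.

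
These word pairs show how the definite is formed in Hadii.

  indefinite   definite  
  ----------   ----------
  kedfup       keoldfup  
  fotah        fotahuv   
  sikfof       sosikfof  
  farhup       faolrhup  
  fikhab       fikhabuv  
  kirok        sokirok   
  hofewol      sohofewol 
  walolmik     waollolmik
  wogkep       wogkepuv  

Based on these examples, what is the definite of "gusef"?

kirok and walolmik both end in -k yet inflect differently (sokirok, waollolmik), so the final letter is not what conditions the rule; the last vowel is.
"gusef" has last vowel 'e'. The one such stem in the data (wogkep → wogkepuv) adds -uv, so the same rule applies.
The other patterns: stems whose last vowel is 'o' add the prefix so-; stems whose last vowel is 'i' or 'u' insert -ol- after the first vowel.
So gusef → gusefuv.

gusefuv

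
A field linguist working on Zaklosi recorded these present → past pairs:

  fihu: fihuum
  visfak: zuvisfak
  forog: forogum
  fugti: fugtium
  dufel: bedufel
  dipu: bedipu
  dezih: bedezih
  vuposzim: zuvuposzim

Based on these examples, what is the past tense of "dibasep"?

"dibasep" begins with d-. The stems beginning with d- (dufel → bedufel, dezih → bedezih, dipu → bedipu) add the prefix be-.
So dibasep → bedibasep.

bedibasep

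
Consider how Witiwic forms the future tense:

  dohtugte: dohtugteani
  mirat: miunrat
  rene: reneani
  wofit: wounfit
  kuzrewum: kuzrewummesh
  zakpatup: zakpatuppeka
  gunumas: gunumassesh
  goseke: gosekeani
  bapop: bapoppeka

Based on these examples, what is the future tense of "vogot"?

mirat and gunumas both have last vowel 'a' yet inflect differently (miunrat, gunumassesh), so the last vowel is not what conditions the rule; the final letter is.
"vogot" ends in -t. The stems ending in -t (mirat → miunrat, wofit → wounfit) insert -un- after the first vowel.
The other patterns: stems ending in -p double the final consonant and add -eka; stems ending in -e add -ani; stems ending in -m or -s double the final consonant and add -esh.
So vogot → voungot.

voungot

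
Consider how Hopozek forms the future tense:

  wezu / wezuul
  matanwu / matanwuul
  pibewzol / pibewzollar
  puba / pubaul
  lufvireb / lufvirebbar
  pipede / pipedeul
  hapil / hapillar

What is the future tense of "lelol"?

lelollar

lufvireb and pipede both have last vowel 'e' yet inflect differently (lufvirebbar, pipedeul), so the last vowel is not what conditions the rule; whether the stem ends in a vowel or a consonant is.
"lelol" ends in a consonant. The stems ending in a consonant (lufvireb → lufvirebbar, pibewzol → pibewzollar, hapil → hapillar) double the final consonant and add -ar.
The other pattern: stems ending in a vowel add -ul.
So lelol → lelollar.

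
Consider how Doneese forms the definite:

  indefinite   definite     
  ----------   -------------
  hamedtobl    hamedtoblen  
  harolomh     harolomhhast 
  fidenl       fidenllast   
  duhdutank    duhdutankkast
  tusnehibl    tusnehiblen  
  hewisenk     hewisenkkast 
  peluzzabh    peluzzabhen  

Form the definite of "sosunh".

"sosunh" has second-to-last letter 'n'. The stems whose second-to-last letter is 'n' (hewisenk → hewisenkkast, fidenl → fidenllast, duhdutank → duhdutankkast) double the final consonant and add -ast.
So sosunh → sosunhhast.

sosunhhast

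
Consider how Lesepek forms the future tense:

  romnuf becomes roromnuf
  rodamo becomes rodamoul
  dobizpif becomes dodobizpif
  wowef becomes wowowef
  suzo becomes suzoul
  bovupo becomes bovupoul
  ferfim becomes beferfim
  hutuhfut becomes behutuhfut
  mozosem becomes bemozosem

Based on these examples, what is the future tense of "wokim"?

bewokim

dobizpif and ferfim both have last vowel 'i' yet inflect differently (dodobizpif, beferfim), so the last vowel is not what conditions the rule; the final letter is.
"wokim" ends in -m. The stems ending in -m (ferfim → beferfim, mozosem → bemozosem) add the prefix be-.
So wokim → bewokim.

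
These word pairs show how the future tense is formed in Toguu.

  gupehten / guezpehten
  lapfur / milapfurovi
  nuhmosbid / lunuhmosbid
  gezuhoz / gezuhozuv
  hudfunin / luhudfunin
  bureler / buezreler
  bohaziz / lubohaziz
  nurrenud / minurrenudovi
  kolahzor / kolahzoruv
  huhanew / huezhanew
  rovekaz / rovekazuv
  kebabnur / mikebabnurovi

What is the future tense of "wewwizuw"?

bohaziz and rovekaz both end in -z yet inflect differently (lubohaziz, rovekazuv), so the final letter is not what conditions the rule; the last vowel is.
"wewwizuw" has last vowel 'u'. The stems whose last vowel is 'u' (lapfur → milapfurovi, nurrenud → minurrenudovi, kebabnur → mikebabnurovi) add mi- … -ovi around the stem.
The other patterns: stems whose last vowel is 'i' add the prefix lu-; stems whose last vowel is 'a' or 'o' add -uv; stems whose last vowel is 'e' insert -ez- after the first vowel.
So wewwizuw → miwewwizuwovi.

miwewwizuwovi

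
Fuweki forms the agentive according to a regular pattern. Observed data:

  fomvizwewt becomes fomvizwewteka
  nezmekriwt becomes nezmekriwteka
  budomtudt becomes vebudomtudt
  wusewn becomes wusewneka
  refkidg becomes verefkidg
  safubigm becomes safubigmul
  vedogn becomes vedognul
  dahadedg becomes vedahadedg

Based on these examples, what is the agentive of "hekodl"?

budomtudt and fomvizwewt both end in -t yet inflect differently (vebudomtudt, fomvizwewteka), so the final letter is not what conditions the rule; the second-to-last letter is.
"hekodl" has second-to-last letter 'd'. The stems whose second-to-last letter is 'd' (budomtudt → vebudomtudt, dahadedg → vedahadedg, refkidg → verefkidg) add the prefix ve-.
So hekodl → vehekodl.

vehekodl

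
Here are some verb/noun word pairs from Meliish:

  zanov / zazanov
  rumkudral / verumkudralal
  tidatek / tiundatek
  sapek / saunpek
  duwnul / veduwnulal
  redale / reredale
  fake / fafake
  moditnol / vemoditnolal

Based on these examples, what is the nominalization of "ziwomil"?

tidatek and fake both have last vowel 'e' yet inflect differently (tiundatek, fafake), so the last vowel is not what conditions the rule; the final letter is.
"ziwomil" ends in -l. The stems ending in -l (duwnul → veduwnulal, rumkudral → verumkudralal, moditnol → vemoditnolal) add ve- … -al around the stem.
So ziwomil → veziwomilal.

veziwomilal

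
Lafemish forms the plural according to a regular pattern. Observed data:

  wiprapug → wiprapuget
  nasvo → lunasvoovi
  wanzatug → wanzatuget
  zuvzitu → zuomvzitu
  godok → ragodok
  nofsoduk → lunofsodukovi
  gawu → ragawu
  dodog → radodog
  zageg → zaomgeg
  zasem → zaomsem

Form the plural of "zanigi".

zaomnigi

"zanigi" begins with z-. The stems beginning with z- (zageg → zaomgeg, zuvzitu → zuomvzitu, zasem → zaomsem) insert -om- after the first vowel.
So zanigi → zaomnigi.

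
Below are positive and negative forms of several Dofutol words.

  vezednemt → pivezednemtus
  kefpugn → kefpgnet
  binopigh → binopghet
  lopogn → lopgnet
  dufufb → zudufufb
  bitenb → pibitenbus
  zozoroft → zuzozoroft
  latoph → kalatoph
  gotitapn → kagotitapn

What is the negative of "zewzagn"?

vezednemt and zozoroft both end in -t yet inflect differently (pivezednemtus, zuzozoroft), so the final letter is not what conditions the rule; the second-to-last letter is.
"zewzagn" has second-to-last letter 'g'. The stems whose second-to-last letter is 'g' (kefpugn → kefpgnet, binopigh → binopghet, lopogn → lopgnet) delete the last vowel and add -et.
So zewzagn → zewzgnet.

zewzgnet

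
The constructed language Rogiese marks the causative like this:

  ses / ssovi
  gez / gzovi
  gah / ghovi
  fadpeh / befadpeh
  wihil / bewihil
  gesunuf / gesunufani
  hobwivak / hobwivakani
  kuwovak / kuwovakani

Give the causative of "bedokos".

gah and fadpeh both end in -h yet inflect differently (ghovi, befadpeh), so the final letter is not what conditions the rule; the number of vowels is.
"bedokos" has 3 vowels. The stems with 3 vowels (gesunuf → gesunufani, hobwivak → hobwivakani, kuwovak → kuwovakani) add -ani.
So bedokos → bedokosani.

bedokosani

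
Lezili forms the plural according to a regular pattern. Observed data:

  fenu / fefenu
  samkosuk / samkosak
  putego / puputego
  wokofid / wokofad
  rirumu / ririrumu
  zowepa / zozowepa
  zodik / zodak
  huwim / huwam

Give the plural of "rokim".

"rokim" ends in a consonant. The stems ending in a consonant (samkosuk → samkosak, zodik → zodak, huwim → huwam) change the last vowel to 'a'.
So rokim → rokam.

rokam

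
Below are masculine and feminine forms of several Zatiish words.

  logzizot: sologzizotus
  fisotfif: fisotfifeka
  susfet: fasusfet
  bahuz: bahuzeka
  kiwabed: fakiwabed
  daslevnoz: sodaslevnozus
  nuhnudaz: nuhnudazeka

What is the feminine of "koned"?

fakoned

susfet and logzizot both end in -t yet inflect differently (fasusfet, sologzizotus), so the final letter is not what conditions the rule; the last vowel is.
"koned" has last vowel 'e'. The stems whose last vowel is 'e' (kiwabed → fakiwabed, susfet → fasusfet) add the prefix fa-.
The other patterns: stems whose last vowel is 'o' add so- … -us around the stem; stems whose last vowel is 'a', 'i' or 'u' add -eka.
So koned → fakoned.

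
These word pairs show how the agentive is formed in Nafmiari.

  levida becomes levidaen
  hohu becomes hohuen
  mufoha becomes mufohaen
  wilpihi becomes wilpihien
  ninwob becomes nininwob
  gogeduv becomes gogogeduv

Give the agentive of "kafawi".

hohu and gogeduv both have last vowel 'u' yet inflect differently (hohuen, gogogeduv), so the last vowel is not what conditions the rule; whether the stem ends in a vowel or a consonant is.
"kafawi" ends in a vowel. The stems ending in a vowel (levida → levidaen, wilpihi → wilpihien, mufoha → mufohaen) add -en.
So kafawi → kafawien.

kafawien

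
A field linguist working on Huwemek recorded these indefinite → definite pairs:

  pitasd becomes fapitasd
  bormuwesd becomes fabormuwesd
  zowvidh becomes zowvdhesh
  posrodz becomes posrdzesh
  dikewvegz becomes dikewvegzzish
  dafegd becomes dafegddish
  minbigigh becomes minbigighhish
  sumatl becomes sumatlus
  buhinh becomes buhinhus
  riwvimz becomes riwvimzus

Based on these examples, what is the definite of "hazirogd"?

posrodz and dikewvegz both end in -z yet inflect differently (posrdzesh, dikewvegzzish), so the final letter is not what conditions the rule; the second-to-last letter is.
"hazirogd" has second-to-last letter 'g'. The stems whose second-to-last letter is 'g' (dikewvegz → dikewvegzzish, dafegd → dafegddish, minbigigh → minbigighhish) double the final consonant and add -ish.
So hazirogd → hazirogddish.

hazirogddish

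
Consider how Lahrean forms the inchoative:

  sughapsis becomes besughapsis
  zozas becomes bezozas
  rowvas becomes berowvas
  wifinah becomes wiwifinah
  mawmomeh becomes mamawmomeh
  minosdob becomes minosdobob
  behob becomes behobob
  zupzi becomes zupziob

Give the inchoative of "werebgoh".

wewerebgoh

zozas and wifinah both have last vowel 'a' yet inflect differently (bezozas, wiwifinah), so the last vowel is not what conditions the rule; the final letter is.
"werebgoh" ends in -h. The stems ending in -h (wifinah → wiwifinah, mawmomeh → mamawmomeh) repeat the first consonant+vowel as a prefix.
The other patterns: stems ending in -s add the prefix be-; stems ending in -b or -i add -ob.
So werebgoh → wewerebgoh.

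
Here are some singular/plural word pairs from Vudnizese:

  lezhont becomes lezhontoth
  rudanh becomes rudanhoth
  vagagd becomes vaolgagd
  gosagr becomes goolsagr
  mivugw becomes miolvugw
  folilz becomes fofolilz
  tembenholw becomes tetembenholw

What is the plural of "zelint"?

zelintoth

mivugw and tembenholw both end in -w yet inflect differently (miolvugw, tetembenholw), so the final letter is not what conditions the rule; the second-to-last letter is.
"zelint" has second-to-last letter 'n'. The stems whose second-to-last letter is 'n' (lezhont → lezhontoth, rudanh → rudanhoth) add -oth.
So zelint → zelintoth.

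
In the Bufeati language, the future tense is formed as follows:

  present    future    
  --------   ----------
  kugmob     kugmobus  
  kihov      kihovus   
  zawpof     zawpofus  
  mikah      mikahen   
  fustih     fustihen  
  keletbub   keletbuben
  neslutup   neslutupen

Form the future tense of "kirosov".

"kirosov" has last vowel 'o'. The stems whose last vowel is 'o' (kugmob → kugmobus, kihov → kihovus, zawpof → zawpofus) add -us.
So kirosov → kirosovus.

kirosovus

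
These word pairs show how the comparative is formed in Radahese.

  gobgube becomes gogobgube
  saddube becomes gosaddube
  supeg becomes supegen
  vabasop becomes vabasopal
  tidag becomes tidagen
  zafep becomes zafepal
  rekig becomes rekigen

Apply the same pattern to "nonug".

zafep and supeg both have last vowel 'e' yet inflect differently (zafepal, supegen), so the last vowel is not what conditions the rule; the final letter is.
"nonug" ends in -g. The stems ending in -g (supeg → supegen, tidag → tidagen, rekig → rekigen) add -en.
The other patterns: stems ending in -p add -al; stems ending in -e add the prefix go-.
So nonug → nonugen.

nonugen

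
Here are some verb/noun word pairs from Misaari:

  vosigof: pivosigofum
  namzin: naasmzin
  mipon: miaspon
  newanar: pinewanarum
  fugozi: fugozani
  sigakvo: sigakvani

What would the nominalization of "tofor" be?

pitoforum

fugozi and namzin both have last vowel 'i' yet inflect differently (fugozani, naasmzin), so the last vowel is not what conditions the rule; the final letter is.
"tofor" ends in -r. The one such stem in the data (newanar → pinewanarum) adds pi- … -um around the stem, so the same rule applies.
The other patterns: stems ending in -i or -o drop the final letter and add -ani; stems ending in -n insert -as- after the first vowel.
So tofor → pitoforum.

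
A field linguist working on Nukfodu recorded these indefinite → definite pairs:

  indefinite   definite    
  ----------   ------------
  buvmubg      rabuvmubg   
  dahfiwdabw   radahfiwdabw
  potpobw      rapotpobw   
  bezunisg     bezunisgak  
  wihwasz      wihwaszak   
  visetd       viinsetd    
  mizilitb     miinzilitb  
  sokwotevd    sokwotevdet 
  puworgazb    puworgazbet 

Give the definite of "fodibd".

rafodibd

buvmubg and bezunisg both end in -g yet inflect differently (rabuvmubg, bezunisgak), so the final letter is not what conditions the rule; the second-to-last letter is.
"fodibd" has second-to-last letter 'b'. The stems whose second-to-last letter is 'b' (buvmubg → rabuvmubg, dahfiwdabw → radahfiwdabw, potpobw → rapotpobw) add the prefix ra-.
The other patterns: stems whose second-to-last letter is 's' add -ak; stems whose second-to-last letter is 't' insert -in- after the first vowel; stems whose second-to-last letter is 'v' or 'z' add -et.
So fodibd → rafodibd.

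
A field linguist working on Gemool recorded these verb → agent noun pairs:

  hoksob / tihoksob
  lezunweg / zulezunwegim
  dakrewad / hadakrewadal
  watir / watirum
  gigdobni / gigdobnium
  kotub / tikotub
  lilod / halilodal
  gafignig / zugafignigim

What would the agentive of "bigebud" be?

hoksob and lilod both have last vowel 'o' yet inflect differently (tihoksob, halilodal), so the last vowel is not what conditions the rule; the final letter is.
"bigebud" ends in -d. The stems ending in -d (lilod → halilodal, dakrewad → hadakrewadal) add ha- … -al around the stem.
The other patterns: stems ending in -b add the prefix ti-; stems ending in -g add zu- … -im around the stem; stems ending in -i or -r add -um.
So bigebud → habigebudal.

habigebudal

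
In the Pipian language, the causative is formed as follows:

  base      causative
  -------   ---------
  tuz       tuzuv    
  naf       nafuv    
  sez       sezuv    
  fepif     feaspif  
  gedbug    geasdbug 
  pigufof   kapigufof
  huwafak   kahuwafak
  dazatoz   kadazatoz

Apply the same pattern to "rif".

rifuv

naf and fepif both end in -f yet inflect differently (nafuv, feaspif), so the final letter is not what conditions the rule; the number of vowels is.
"rif" has 1 vowel. The stems with 1 vowel (tuz → tuzuv, naf → nafuv, sez → sezuv) add -uv.
The other patterns: stems with 2 vowels insert -as- after the first vowel; stems with 3 vowels add the prefix ka-.
So rif → rifuv.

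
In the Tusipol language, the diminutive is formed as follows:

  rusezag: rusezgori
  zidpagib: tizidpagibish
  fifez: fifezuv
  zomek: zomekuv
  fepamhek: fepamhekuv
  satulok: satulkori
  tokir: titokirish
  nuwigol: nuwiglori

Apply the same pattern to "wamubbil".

fepamhek and satulok both end in -k yet inflect differently (fepamhekuv, satulkori), so the final letter is not what conditions the rule; the last vowel is.
"wamubbil" has last vowel 'i'. The stems whose last vowel is 'i' (zidpagib → tizidpagibish, tokir → titokirish) add ti- … -ish around the stem.
The other patterns: stems whose last vowel is 'e' add -uv; stems whose last vowel is 'a' or 'o' delete the last vowel and add -ori.
So wamubbil → tiwamubbilish.

tiwamubbilish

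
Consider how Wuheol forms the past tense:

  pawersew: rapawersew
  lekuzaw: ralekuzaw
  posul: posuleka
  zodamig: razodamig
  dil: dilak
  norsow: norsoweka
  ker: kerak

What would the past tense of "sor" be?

"sor" has 1 vowel. The stems with 1 vowel (ker → kerak, dil → dilak) add -ak.
So sor → sorak.

sorak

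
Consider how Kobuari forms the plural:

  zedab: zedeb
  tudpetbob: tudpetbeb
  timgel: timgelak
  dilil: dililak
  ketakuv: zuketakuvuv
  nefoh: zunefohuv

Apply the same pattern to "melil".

melilak

"melil" ends in -l. The stems ending in -l (timgel → timgelak, dilil → dililak) add -ak.
The other patterns: stems ending in -b change the last vowel to 'e'; stems ending in -h or -v add zu- … -uv around the stem.
So melil → melilak.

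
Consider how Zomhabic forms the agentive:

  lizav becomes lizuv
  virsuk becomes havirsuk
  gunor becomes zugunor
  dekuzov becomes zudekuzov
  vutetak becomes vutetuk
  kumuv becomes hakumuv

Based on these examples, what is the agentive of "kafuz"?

hakafuz

"kafuz" has last vowel 'u'. The stems whose last vowel is 'u' (kumuv → hakumuv, virsuk → havirsuk) add the prefix ha-.
The other patterns: stems whose last vowel is 'o' add the prefix zu-; stems whose last vowel is 'a' change the last vowel to 'u'.
So kafuz → hakafuz.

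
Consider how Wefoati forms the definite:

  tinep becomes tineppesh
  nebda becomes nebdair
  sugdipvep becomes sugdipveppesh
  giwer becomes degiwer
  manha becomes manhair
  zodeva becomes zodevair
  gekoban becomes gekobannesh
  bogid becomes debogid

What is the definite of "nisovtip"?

gekoban and zodeva both have last vowel 'a' yet inflect differently (gekobannesh, zodevair), so the last vowel is not what conditions the rule; the final letter is.
"nisovtip" ends in -p. The stems ending in -p (sugdipvep → sugdipveppesh, tinep → tineppesh) double the final consonant and add -esh.
So nisovtip → nisovtippesh.

nisovtippesh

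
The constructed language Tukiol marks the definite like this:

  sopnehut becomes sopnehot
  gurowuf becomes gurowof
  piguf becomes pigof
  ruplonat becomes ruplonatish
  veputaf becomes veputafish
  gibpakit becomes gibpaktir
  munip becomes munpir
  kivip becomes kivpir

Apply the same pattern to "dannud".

sopnehut and ruplonat both end in -t yet inflect differently (sopnehot, ruplonatish), so the final letter is not what conditions the rule; the last vowel is.
"dannud" has last vowel 'u'. The stems whose last vowel is 'u' (sopnehut → sopnehot, gurowuf → gurowof, piguf → pigof) change the last vowel to 'o'.
The other patterns: stems whose last vowel is 'a' add -ish; stems whose last vowel is 'i' delete the last vowel and add -ir.
So dannud → dannod.

dannod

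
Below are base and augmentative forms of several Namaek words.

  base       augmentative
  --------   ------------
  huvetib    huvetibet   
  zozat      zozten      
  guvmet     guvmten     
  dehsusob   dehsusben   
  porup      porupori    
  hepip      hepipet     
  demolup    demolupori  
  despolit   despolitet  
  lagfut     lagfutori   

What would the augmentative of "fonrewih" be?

hepip and porup both end in -p yet inflect differently (hepipet, porupori), so the final letter is not what conditions the rule; the last vowel is.
"fonrewih" has last vowel 'i'. The stems whose last vowel is 'i' (hepip → hepipet, despolit → despolitet, huvetib → huvetibet) add -et.
So fonrewih → fonrewihet.

fonrewihet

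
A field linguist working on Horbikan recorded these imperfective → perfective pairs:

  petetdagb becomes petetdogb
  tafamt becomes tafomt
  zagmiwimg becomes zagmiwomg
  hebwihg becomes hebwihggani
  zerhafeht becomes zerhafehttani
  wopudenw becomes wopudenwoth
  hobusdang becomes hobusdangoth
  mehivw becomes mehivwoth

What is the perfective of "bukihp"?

bukihppani

"bukihp" has second-to-last letter 'h'. The stems whose second-to-last letter is 'h' (hebwihg → hebwihggani, zerhafeht → zerhafehttani) double the final consonant and add -ani.
The other patterns: stems whose second-to-last letter is 'g' or 'm' change the last vowel to 'o'; stems whose second-to-last letter is 'n' or 'v' add -oth.
So bukihp → bukihppani.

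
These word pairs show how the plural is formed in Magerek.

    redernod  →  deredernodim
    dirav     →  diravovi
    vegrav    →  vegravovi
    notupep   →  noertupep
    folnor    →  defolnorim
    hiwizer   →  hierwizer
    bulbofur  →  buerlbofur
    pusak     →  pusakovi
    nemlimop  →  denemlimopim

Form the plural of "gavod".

degavodim

nemlimop and notupep both end in -p yet inflect differently (denemlimopim, noertupep), so the final letter is not what conditions the rule; the last vowel is.
"gavod" has last vowel 'o'. The stems whose last vowel is 'o' (redernod → deredernodim, nemlimop → denemlimopim, folnor → defolnorim) add de- … -im around the stem.
The other patterns: stems whose last vowel is 'a' add -ovi; stems whose last vowel is 'e' or 'u' insert -er- after the first vowel.
So gavod → degavodim.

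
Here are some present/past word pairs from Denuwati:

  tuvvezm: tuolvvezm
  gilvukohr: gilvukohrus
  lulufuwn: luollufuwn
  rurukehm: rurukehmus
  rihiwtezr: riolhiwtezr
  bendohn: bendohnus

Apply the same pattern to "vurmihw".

"vurmihw" has second-to-last letter 'h'. The stems whose second-to-last letter is 'h' (gilvukohr → gilvukohrus, rurukehm → rurukehmus, bendohn → bendohnus) add -us.
So vurmihw → vurmihwus.

vurmihwus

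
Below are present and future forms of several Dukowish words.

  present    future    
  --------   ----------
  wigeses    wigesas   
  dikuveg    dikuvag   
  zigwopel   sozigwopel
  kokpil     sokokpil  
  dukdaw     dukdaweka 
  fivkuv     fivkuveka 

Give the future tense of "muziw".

muziweka

wigeses and zigwopel both have last vowel 'e' yet inflect differently (wigesas, sozigwopel), so the last vowel is not what conditions the rule; the final letter is.
"muziw" ends in -w. The one such stem in the data (dukdaw → dukdaweka) adds -eka, so the same rule applies.
So muziw → muziweka.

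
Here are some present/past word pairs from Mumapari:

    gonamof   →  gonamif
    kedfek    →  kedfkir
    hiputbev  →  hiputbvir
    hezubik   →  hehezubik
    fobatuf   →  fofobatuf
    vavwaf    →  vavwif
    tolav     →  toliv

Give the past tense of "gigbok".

"gigbok" has last vowel 'o'. The one such stem in the data (gonamof → gonamif) changes the last vowel to 'i' (as do tolav, vavwaf), so the same rule applies.
The other patterns: stems whose last vowel is 'i' or 'u' repeat the first consonant+vowel as a prefix; stems whose last vowel is 'e' delete the last vowel and add -ir.
So gigbok → gigbik.

gigbik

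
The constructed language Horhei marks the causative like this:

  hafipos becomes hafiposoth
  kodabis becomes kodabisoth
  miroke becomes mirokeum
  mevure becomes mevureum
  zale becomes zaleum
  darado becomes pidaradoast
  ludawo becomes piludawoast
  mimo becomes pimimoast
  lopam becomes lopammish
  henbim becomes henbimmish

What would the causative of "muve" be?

muveum

hafipos and darado both have last vowel 'o' yet inflect differently (hafiposoth, pidaradoast), so the last vowel is not what conditions the rule; the final letter is.
"muve" ends in -e. The stems ending in -e (miroke → mirokeum, mevure → mevureum, zale → zaleum) add -um.
The other patterns: stems ending in -s add -oth; stems ending in -o add pi- … -ast around the stem; stems ending in -m double the final consonant and add -ish.
So muve → muveum.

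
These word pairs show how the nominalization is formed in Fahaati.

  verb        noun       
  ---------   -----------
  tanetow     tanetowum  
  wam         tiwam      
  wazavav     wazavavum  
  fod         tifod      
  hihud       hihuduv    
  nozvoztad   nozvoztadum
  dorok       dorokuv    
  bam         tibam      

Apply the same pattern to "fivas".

fod and hihud both end in -d yet inflect differently (tifod, hihuduv), so the final letter is not what conditions the rule; the number of vowels is.
"fivas" has 2 vowels. The stems with 2 vowels (hihud → hihuduv, dorok → dorokuv) add -uv.
So fivas → fivasuv.

fivasuv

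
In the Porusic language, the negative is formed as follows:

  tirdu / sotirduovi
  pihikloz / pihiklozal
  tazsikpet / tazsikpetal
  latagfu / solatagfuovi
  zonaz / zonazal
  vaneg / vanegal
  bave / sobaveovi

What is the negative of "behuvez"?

"behuvez" ends in a consonant. The stems ending in a consonant (pihikloz → pihiklozal, tazsikpet → tazsikpetal, vaneg → vanegal) add -al.
So behuvez → behuvezal.

behuvezal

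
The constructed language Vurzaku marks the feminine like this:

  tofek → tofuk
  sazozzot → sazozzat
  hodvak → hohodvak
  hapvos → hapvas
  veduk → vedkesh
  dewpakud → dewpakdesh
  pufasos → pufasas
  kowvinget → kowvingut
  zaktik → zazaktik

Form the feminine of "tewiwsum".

"tewiwsum" has last vowel 'u'. The stems whose last vowel is 'u' (dewpakud → dewpakdesh, veduk → vedkesh) delete the last vowel and add -esh.
So tewiwsum → tewiwsmesh.

tewiwsmesh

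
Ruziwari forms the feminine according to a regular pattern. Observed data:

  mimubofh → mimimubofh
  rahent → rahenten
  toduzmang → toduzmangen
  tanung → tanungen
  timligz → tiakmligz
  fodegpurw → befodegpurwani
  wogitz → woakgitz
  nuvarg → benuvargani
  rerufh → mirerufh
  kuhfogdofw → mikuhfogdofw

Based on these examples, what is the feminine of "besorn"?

"besorn" has second-to-last letter 'r'. The stems whose second-to-last letter is 'r' (nuvarg → benuvargani, fodegpurw → befodegpurwani) add be- … -ani around the stem.
The other patterns: stems whose second-to-last letter is 'n' add -en; stems whose second-to-last letter is 'f' add the prefix mi-; stems whose second-to-last letter is 'g' or 't' insert -ak- after the first vowel.
So besorn → bebesornani.

bebesornani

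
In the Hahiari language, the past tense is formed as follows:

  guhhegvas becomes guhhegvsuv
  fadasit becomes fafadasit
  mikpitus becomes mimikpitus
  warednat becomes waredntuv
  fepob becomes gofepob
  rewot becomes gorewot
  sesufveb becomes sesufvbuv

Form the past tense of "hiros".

"hiros" has last vowel 'o'. The stems whose last vowel is 'o' (fepob → gofepob, rewot → gorewot) add the prefix go-.
So hiros → gohiros.

gohiros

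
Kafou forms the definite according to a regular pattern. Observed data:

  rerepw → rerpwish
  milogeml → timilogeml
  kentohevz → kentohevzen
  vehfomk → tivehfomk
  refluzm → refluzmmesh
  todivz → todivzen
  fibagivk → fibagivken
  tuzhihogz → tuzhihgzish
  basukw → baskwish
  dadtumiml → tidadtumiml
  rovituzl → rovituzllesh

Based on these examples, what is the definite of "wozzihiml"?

tiwozzihiml

"wozzihiml" has second-to-last letter 'm'. The stems whose second-to-last letter is 'm' (vehfomk → tivehfomk, milogeml → timilogeml, dadtumiml → tidadtumiml) add the prefix ti-.
The other patterns: stems whose second-to-last letter is 'v' add -en; stems whose second-to-last letter is 'z' double the final consonant and add -esh; stems whose second-to-last letter is 'g', 'k' or 'p' delete the last vowel and add -ish.
So wozzihiml → tiwozzihiml.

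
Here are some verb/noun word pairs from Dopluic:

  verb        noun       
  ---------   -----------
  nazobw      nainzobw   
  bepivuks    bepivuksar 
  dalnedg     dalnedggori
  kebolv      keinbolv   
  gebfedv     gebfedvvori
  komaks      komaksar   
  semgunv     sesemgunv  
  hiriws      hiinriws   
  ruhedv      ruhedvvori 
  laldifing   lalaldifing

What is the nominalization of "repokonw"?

laldifing and dalnedg both end in -g yet inflect differently (lalaldifing, dalnedggori), so the final letter is not what conditions the rule; the second-to-last letter is.
"repokonw" has second-to-last letter 'n'. The stems whose second-to-last letter is 'n' (semgunv → sesemgunv, laldifing → lalaldifing) repeat the first consonant+vowel as a prefix.
So repokonw → rerepokonw.

rerepokonw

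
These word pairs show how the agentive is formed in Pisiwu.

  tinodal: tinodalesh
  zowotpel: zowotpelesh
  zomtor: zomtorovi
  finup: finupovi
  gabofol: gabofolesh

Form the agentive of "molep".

molepovi

gabofol and zomtor both have last vowel 'o' yet inflect differently (gabofolesh, zomtorovi), so the last vowel is not what conditions the rule; the final letter is.
"molep" ends in -p. The one such stem in the data (finup → finupovi) adds -ovi, so the same rule applies.
The other pattern: stems ending in -l add -esh.
So molep → molepovi.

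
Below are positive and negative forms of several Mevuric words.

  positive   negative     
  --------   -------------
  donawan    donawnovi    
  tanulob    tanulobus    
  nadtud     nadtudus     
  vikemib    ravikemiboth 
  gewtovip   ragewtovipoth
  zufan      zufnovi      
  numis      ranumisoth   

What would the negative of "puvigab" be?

vikemib and tanulob both end in -b yet inflect differently (ravikemiboth, tanulobus), so the final letter is not what conditions the rule; the last vowel is.
"puvigab" has last vowel 'a'. The stems whose last vowel is 'a' (zufan → zufnovi, donawan → donawnovi) delete the last vowel and add -ovi.
The other patterns: stems whose last vowel is 'i' add ra- … -oth around the stem; stems whose last vowel is 'o' or 'u' add -us.
So puvigab → puvigbovi.

puvigbovi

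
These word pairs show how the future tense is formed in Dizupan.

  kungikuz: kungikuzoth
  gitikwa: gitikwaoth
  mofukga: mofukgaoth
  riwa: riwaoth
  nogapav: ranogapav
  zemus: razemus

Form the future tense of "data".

gitikwa and nogapav both have last vowel 'a' yet inflect differently (gitikwaoth, ranogapav), so the last vowel is not what conditions the rule; the final letter is.
"data" ends in -a. The stems ending in -a (gitikwa → gitikwaoth, mofukga → mofukgaoth, riwa → riwaoth) add -oth.
The other pattern: stems ending in -s or -v add the prefix ra-.
So data → dataoth.

dataoth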